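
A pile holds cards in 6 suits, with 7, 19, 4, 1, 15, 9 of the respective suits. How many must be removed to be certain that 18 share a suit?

54

In the worst case you take as many as possible of each suit without reaching 18: 7 + 17 + 4 + 1 + 15 + 9 = 53.
The next one must give 18 of some suit, so 53 + 1 = 54.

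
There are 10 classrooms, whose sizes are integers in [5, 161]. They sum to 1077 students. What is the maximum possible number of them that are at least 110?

9

If k of the values are ≥ 110, the total is ≥ 110k + 5(10 − k).
Setting 110k + 5(10 − k) ≤ 1077 gives 105k ≤ 1027, so k ≤ 9.
k = 9 is achieved by 9 values at 110 and 1 at 5, total 995; add 82 to one value (staying below 110) to reach 1077.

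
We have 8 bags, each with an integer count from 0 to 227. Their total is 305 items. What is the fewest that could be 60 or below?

3

If only k of them are at most 60, the other 8 − k are at least 61, so the total is at least (8 − k)·61 + k·0.
This is ≤ 305, so (8 − k)·61 + 0k ≤ 305, which gives k ≥ 3.
Exactly 3 works: 3 values at 0 and 5 at 61 total 305.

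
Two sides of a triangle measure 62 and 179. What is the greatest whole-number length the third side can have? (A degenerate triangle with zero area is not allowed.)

240

The third side must be less than 62 + 179 = 241.
The largest integer below 241 is 240.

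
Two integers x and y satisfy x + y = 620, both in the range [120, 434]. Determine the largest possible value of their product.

xy = x(620 − x) is maximized when x is as near 620/2 as the bounds allow.
Taking x = 310 and y = 310 (both in [120, 434]) gives xy = 96100.

96100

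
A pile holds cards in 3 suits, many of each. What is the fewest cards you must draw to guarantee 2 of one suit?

4

You could draw 1 of every suit without reaching 2 of any — 3 in all.
One more forces 2 of some suit, so 3 + 1 = 4.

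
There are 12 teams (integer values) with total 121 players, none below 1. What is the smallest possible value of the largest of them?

11

The average is 121/12 > 10, so not all 12 can be 10 or less; the largest is ≥ 11.
Achievable: 1 of them at 11 and 11 at 10 total 121.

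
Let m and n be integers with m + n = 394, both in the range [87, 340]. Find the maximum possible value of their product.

For a fixed sum, the product mn is largest when m and n are as close as possible.
Taking m = 197 and n = 197 (both in [87, 340]) gives mn = 38809.

38809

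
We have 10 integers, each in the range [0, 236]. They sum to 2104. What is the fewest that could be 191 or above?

Each value short of 191 is at most 190, costing at least 236 − 190 = 46 against the maximum total of 2360.
We can afford to lose at most 2360 − 2104 = 256, so at most ⌊256/46⌋ = 5 fall short, and at least 5 are ≥ 191.
Exactly 5 works: 5 values at 236 and 5 at 190 total 2130; lower one of the high values by 26 (still ≥ 191) to hit 2104.

5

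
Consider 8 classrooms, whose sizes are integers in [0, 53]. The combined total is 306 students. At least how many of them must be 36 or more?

Suppose at most 8 − j of them reach 36; then j values are ≤ 35 and the rest ≤ 53.
The total is then ≤ 35·j + 53·(8 − j) = 424 − 18j. For this to be ≥ 306 we need j ≤ 6, so at least 8 − 6 = 2 must reach 36.
Exactly 2 works: 2 values at 53 and 6 at 35 total 316; lower one of the high values by 10 (still ≥ 36) to hit 306.

2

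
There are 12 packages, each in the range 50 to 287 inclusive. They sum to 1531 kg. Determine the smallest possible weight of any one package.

Minimizing one value means maximizing the remaining 11.
The other 11 can take up 11 × 287 = 3157 ≥ 1531 − 50, so one package can sit at its floor of 50.
Achievable: one at 50 and the other 11 totalling 1481, which fits since 11 × 50 ≤ 1481 ≤ 11 × 287.

50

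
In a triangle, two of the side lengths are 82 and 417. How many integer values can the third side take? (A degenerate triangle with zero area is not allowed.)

163

The triangle inequality gives |82 − 417| < c < 82 + 417, i.e. 335 < c < 499.
So c can be any integer from 336 to 498: 163 values.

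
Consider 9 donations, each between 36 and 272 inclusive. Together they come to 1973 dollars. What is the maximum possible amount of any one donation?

272

Maximizing one value means minimizing the remaining 8.
The other 8 contribute at least 8 × 36 = 288, leaving at most 1973 − 288 = 1685.
But each donation is capped at 272, so the maximum is 272.
Achievable: one at 272 and the other 8 totalling 1701, which fits since 8 × 36 ≤ 1701 ≤ 8 × 272.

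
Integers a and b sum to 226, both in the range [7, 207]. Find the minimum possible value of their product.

For a fixed sum, ab is smallest when a and b are as far apart as possible.
At the endpoint a = 19, b = 226 − 19 = 207, so ab = 19 × 207 = 3933.

3933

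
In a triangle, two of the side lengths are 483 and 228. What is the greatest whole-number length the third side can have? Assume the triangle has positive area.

The third side must be less than 483 + 228 = 711.
The largest integer below 711 is 710.

710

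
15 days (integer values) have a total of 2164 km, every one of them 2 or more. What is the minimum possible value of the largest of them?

145

Some value must be at least ⌈2164/15⌉ = 145, since 15 × 144 = 2160 < 2164.
Equality holds with 4 values of 145 and 11 values of 144.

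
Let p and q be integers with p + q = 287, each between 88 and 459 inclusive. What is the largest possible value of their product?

20592

For a fixed sum, the product pq is largest when p and q are as close as possible.
Taking p = 143 and q = 144 (both in [88, 459]) gives pq = 20592.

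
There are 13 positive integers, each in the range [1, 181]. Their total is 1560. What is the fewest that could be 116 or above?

Each value short of 116 is at most 115, costing at least 181 − 115 = 66 against the maximum total of 2353.
We can afford to lose at most 2353 − 1560 = 793, so at most ⌊793/66⌋ = 12 fall short, and at least 1 are ≥ 116.
Exactly 1 works: 1 value at 181 and 12 at 115 total 1561; lower one of the high values by 1 (still ≥ 116) to hit 1560.

1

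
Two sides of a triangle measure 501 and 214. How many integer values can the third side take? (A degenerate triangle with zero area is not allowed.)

427

The triangle inequality gives |501 − 214| < c < 501 + 214, i.e. 287 < c < 715.
So c can be any integer from 288 to 714: 427 values.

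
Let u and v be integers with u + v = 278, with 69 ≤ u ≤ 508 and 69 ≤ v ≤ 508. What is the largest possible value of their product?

19321

With u + v fixed, uv peaks when the two are closest together.
Taking u = 139 and v = 139 (both in [69, 508]) gives uv = 19321.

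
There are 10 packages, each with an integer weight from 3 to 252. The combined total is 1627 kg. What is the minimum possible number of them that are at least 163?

Suppose at most 10 − j of them reach 163; then j values are ≤ 162 and the rest ≤ 252.
The total is then ≤ 162·j + 252·(10 − j) = 2520 − 90j. For this to be ≥ 1627 we need j ≤ 9, so at least 10 − 9 = 1 must reach 163.
Exactly 1 works: 1 value at 252 and 9 at 162 total 1710; lower one of the high values by 83 (still ≥ 163) to hit 1627.

1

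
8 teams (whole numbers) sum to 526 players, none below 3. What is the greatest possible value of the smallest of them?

65

The 8 values sum to 526, so their minimum is at most ⌊526/8⌋ = 65.
Taking 2 copies of 65 and 6 copies of 66 gives exactly 526, so 65 is attained.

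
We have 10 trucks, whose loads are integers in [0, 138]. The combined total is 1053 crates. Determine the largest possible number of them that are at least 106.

If k of the values are ≥ 106, the total is ≥ 106k + 0(10 − k).
Setting 106k + 0(10 − k) ≤ 1053 gives 106k ≤ 1053, so k ≤ 9.
k = 9 is achieved by 9 values at 106 and 1 at 0, total 954; add 99 to one value (staying below 106) to reach 1053.

9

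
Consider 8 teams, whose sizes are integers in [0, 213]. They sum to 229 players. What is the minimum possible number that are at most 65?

Let j be the number exceeding 65. Then the total is ≥ 66·j + 0·(8 − j) = 0 + 66j.
So 66j ≤ 229 and j ≤ 3; hence at least 8 − 3 = 5 are ≤ 65.
Exactly 5 works: 5 values at 0 and 3 at 66 total 198; raise one of the low values by 31 (still ≤ 65) to hit 229.

5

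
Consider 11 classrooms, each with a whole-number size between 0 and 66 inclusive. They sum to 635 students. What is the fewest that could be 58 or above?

Suppose at most 11 − j of them reach 58; then j values are ≤ 57 and the rest ≤ 66.
The total is then ≤ 57·j + 66·(11 − j) = 726 − 9j. For this to be ≥ 635 we need j ≤ 10, so at least 11 − 10 = 1 must reach 58.
Exactly 1 works: 1 value at 66 and 10 at 57 total 636; lower one of the high values by 1 (still ≥ 58) to hit 635.

1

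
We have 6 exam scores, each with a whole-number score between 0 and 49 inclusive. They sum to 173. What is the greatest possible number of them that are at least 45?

3

Suppose k of them are at least 45. Those contribute at least 45 each and the other 6 − k at least 0 each.
So the total is at least 45k + 0(6 − k) = 0 + 45k. This must be ≤ 173, giving k ≤ 3.
k = 3 is achieved by 3 values at 45 and 3 at 0, total 135; add 38 to one value (staying below 45) to reach 173.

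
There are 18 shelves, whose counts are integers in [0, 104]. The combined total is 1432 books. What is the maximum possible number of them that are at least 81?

17

If k of the values are ≥ 81, the total is ≥ 81k + 0(18 − k).
Setting 81k + 0(18 − k) ≤ 1432 gives 81k ≤ 1432, so k ≤ 17.
k = 17 is achieved by 17 values at 81 and 1 at 0, total 1377; add 55 to one value (staying below 81) to reach 1432.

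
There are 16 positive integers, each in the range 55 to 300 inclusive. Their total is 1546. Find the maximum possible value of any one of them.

300

To make one integer as large as possible, make the other 15 as small as possible.
The other 15 contribute at least 15 × 55 = 825, leaving at most 1546 − 825 = 721.
But each integer is capped at 300, so the maximum is 300.
Achievable: one at 300 and the other 15 totalling 1246, which fits since 15 × 55 ≤ 1246 ≤ 15 × 300.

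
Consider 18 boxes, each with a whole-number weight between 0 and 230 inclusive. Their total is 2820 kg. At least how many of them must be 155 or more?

Suppose at most 18 − j of them reach 155; then j values are ≤ 154 and the rest ≤ 230.
The total is then ≤ 154·j + 230·(18 − j) = 4140 − 76j. For this to be ≥ 2820 we need j ≤ 17, so at least 18 − 17 = 1 must reach 155.
Exactly 1 works: 1 value at 230 and 17 at 154 total 2848; lower one of the high values by 28 (still ≥ 155) to hit 2820.

1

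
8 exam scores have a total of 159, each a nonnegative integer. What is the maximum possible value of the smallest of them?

If every one of the 8 were at least 20, the total would be at least 8 × 20 = 160 > 159.
Equality holds with 1 value of 19 and 7 values of 20.

19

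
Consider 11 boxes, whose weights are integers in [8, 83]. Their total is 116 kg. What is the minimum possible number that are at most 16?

8

If only k of them are at most 16, the other 11 − k are at least 17, so the total is at least (11 − k)·17 + k·8.
This is ≤ 116, so (11 − k)·17 + 8k ≤ 116, which gives k ≥ 8.
Exactly 8 works: 8 values at 8 and 3 at 17 total 115; raise one of the low values by 1 (still ≤ 16) to hit 116.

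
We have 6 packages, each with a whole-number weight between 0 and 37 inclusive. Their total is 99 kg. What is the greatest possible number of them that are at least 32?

With k values at 32 or above and the rest at least 0, the sum is at least 0 + 32k.
Since the sum is 99, we need 32k ≤ 99, i.e. k ≤ 3.
k = 3 is achieved by 3 values at 32 and 3 at 0, total 96; add 3 to one value (staying below 32) to reach 99.

3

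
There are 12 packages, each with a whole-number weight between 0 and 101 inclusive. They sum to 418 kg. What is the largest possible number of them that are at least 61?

6

With k values at 61 or above and the rest at least 0, the sum is at least 0 + 61k.
Since the sum is 418, we need 61k ≤ 418, i.e. k ≤ 6.
k = 6 is achieved by 6 values at 61 and 6 at 0, total 366; add 52 to one value (staying below 61) to reach 418.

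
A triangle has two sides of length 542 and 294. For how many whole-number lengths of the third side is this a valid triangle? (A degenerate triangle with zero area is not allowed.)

587

The triangle inequality gives |542 − 294| < c < 542 + 294, i.e. 248 < c < 836.
So c can be any integer from 249 to 835: 587 values.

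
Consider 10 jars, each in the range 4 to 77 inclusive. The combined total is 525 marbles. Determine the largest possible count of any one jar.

Maximizing one value means minimizing the remaining 9.
The other 9 contribute at least 9 × 4 = 36, leaving at most 525 − 36 = 489.
But each jar is capped at 77, so the maximum is 77.
Achievable: one at 77 and the other 9 totalling 448, which fits since 9 × 4 ≤ 448 ≤ 9 × 77.

77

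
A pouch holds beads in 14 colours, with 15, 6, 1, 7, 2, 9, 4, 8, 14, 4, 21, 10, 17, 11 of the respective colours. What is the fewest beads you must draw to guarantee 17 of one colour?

124

In the worst case you take as many as possible of each colour without reaching 17: 15 + 6 + 1 + 7 + 2 + 9 + 4 + 8 + 14 + 4 + 16 + 10 + 16 + 11 = 123.
The next one must give 17 of some colour, so 123 + 1 = 124.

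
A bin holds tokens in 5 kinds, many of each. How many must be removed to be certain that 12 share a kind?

You could draw 11 of every kind without reaching 12 of any — 55 in all.
One more forces 12 of some kind, so 55 + 1 = 56.

56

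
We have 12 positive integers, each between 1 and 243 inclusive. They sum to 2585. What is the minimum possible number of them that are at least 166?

If only k of them are at least 166, the other 12 − k are at most 165, so the total is at most k·243 + (12 − k)·165.
This must reach 2585, so k·243 + (12 − k)·165 ≥ 2585, giving k ≥ 8.
Exactly 8 works: 8 values at 243 and 4 at 165 total 2604; lower one of the high values by 19 (still ≥ 166) to hit 2585.

8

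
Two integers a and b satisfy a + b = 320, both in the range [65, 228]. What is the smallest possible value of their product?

For a fixed sum, ab is smallest when a and b are as far apart as possible.
At the endpoint a = 92, b = 320 − 92 = 228, so ab = 92 × 228 = 20976.

20976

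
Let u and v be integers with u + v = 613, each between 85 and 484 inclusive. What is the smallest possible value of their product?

Since u + v is fixed, pushing one of them to its bound minimizes the product.
At the endpoint u = 129, v = 613 − 129 = 484, so uv = 129 × 484 = 62436.

62436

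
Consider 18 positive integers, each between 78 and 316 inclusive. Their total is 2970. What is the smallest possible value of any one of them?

To make one integer as small as possible, make the other 17 as large as possible.
The other 17 can take up 17 × 316 = 5372 ≥ 2970 − 78, so one integer can sit at its floor of 78.
Achievable: one at 78 and the other 17 totalling 2892, which fits since 17 × 78 ≤ 2892 ≤ 17 × 316.

78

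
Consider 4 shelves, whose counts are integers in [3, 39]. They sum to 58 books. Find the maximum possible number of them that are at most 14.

3

Suppose k of them are at most 14. Those contribute at most 14 each and the rest at most 39 each.
So the total is at most 14k + 39(4 − k) = 156 − 25k. This must still be ≥ 58, so k ≤ 3.
k = 3 is achieved by 3 values at 14 and 1 at 39, total 81; lower one of the 39's by 23 (still > 14) to reach 58.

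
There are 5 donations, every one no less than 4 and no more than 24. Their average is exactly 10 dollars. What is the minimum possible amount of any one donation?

Minimizing one value means maximizing the remaining 4.
The total is 5 × 10 = 50.
The other 4 can take up 4 × 24 = 96 ≥ 50 − 4, so one donation can sit at its floor of 4.
Achievable: one at 4 and the other 4 totalling 46, which fits since 4 × 4 ≤ 46 ≤ 4 × 24.

4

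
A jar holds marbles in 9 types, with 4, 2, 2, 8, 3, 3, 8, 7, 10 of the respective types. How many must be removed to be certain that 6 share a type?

35

In the worst case you take as many as possible of each type without reaching 6: 4 + 2 + 2 + 5 + 3 + 3 + 5 + 5 + 5 = 34.
The next one must give 6 of some type, so 34 + 1 = 35.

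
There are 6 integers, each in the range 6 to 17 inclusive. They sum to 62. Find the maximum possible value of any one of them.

To make one integer as large as possible, make the other 5 as small as possible.
The other 5 contribute at least 5 × 6 = 30, leaving at most 62 − 30 = 32.
But each integer is capped at 17, so the maximum is 17.
Achievable: one at 17 and the other 5 totalling 45, which fits since 5 × 6 ≤ 45 ≤ 5 × 17.

17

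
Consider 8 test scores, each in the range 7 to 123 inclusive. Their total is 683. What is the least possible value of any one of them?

7

To make one score as small as possible, make the other 7 as large as possible.
The other 7 can take up 7 × 123 = 861 ≥ 683 − 7, so one score can sit at its floor of 7.
Achievable: one at 7 and the other 7 totalling 676, which fits since 7 × 7 ≤ 676 ≤ 7 × 123.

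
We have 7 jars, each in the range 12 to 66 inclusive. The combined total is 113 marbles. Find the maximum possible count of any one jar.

41

Maximizing one value means minimizing the remaining 6.
The other 6 contribute at least 6 × 12 = 72, leaving at most 113 − 72 = 41.
Since 41 ≤ 66, this is achievable: one at 41 and 6 at 12.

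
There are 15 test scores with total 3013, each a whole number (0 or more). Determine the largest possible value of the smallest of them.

The average is 3013/15 < 201, so some value is ≤ 200.
Taking 2 copies of 200 and 13 copies of 201 gives exactly 3013, so 200 is attained.

200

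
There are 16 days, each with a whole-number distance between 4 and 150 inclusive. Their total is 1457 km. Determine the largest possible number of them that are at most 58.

10

Suppose k of them are at most 58. Those contribute at most 58 each and the rest at most 150 each.
So the total is at most 58k + 150(16 − k) = 2400 − 92k. This must still be ≥ 1457, so k ≤ 10.
k = 10 is achieved by 10 values at 58 and 6 at 150, total 1480; lower one of the 150's by 23 (still > 58) to reach 1457.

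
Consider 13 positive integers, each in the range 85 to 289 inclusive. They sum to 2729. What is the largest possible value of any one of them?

289

To make one integer as large as possible, make the other 12 as small as possible.
The other 12 contribute at least 12 × 85 = 1020, leaving at most 2729 − 1020 = 1709.
But each integer is capped at 289, so the maximum is 289.
Achievable: one at 289 and the other 12 totalling 2440, which fits since 12 × 85 ≤ 2440 ≤ 12 × 289.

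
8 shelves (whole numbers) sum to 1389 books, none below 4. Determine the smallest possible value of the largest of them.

174

The average is 1389/8 > 173, so not all 8 can be 173 or less; the largest is ≥ 174.
Equality holds with 5 values of 174 and 3 values of 173.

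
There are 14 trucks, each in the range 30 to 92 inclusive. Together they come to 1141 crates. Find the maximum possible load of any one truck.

92

To make one truck as large as possible, make the other 13 as small as possible.
The other 13 contribute at least 13 × 30 = 390, leaving at most 1141 − 390 = 751.
But each truck is capped at 92, so the maximum is 92.
Achievable: one at 92 and the other 13 totalling 1049, which fits since 13 × 30 ≤ 1049 ≤ 13 × 92.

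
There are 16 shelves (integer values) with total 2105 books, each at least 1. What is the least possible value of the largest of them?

132

The 16 values sum to 2105, so their maximum is at least ⌈2105/16⌉ = 132.
Taking 7 copies of 131 and 9 copies of 132 gives exactly 2105, so 132 is attained.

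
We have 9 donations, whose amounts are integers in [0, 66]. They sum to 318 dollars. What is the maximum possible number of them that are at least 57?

5

If k of the values are ≥ 57, the total is ≥ 57k + 0(9 − k).
Setting 57k + 0(9 − k) ≤ 318 gives 57k ≤ 318, so k ≤ 5.
k = 5 is achieved by 5 values at 57 and 4 at 0, total 285; add 33 to one value (staying below 57) to reach 318.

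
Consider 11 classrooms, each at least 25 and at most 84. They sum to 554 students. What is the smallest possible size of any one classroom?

25

To make one classroom as small as possible, make the other 10 as large as possible.
The other 10 can take up 10 × 84 = 840 ≥ 554 − 25, so one classroom can sit at its floor of 25.
Achievable: one at 25 and the other 10 totalling 529, which fits since 10 × 25 ≤ 529 ≤ 10 × 84.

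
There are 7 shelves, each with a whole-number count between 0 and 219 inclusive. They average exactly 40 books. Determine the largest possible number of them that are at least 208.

The total is 7 × 40 = 280.
With k values at 208 or above and the rest at least 0, the sum is at least 0 + 208k.
Since the sum is 280, we need 208k ≤ 280, i.e. k ≤ 1.
k = 1 is achieved by 1 value at 208 and 6 at 0, total 208; add 72 to one value (staying below 208) to reach 280.

1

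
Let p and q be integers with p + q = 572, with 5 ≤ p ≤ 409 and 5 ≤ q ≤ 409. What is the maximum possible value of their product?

81796

pq = p(572 − p) is maximized when p is as near 572/2 as the bounds allow.
Taking p = 286 and q = 286 (both in [5, 409]) gives pq = 81796.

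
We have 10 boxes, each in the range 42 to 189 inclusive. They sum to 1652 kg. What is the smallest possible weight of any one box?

42

To make one box as small as possible, make the other 9 as large as possible.
The other 9 can take up 9 × 189 = 1701 ≥ 1652 − 42, so one box can sit at its floor of 42.
Achievable: one at 42 and the other 9 totalling 1610, which fits since 9 × 42 ≤ 1610 ≤ 9 × 189.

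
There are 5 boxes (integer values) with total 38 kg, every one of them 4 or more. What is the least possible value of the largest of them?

If every one of the 5 were at most 7, the total would be at most 5 × 7 = 35 < 38.
Achievable: 3 of them at 8 and 2 at 7 total 38.

8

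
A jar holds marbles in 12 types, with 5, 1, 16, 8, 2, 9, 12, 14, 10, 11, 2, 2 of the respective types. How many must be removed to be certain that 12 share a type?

In the worst case you take as many as possible of each type without reaching 12: 5 + 1 + 11 + 8 + 2 + 9 + 11 + 11 + 10 + 11 + 2 + 2 = 83.
The next one must give 12 of some type, so 83 + 1 = 84.

84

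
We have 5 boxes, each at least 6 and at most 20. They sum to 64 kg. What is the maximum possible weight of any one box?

To make one box as large as possible, make the other 4 as small as possible.
The other 4 contribute at least 4 × 6 = 24, leaving at most 64 − 24 = 40.
But each box is capped at 20, so the maximum is 20.
Achievable: one at 20 and the other 4 totalling 44, which fits since 4 × 6 ≤ 44 ≤ 4 × 20.

20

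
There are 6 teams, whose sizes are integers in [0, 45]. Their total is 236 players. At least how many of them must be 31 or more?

Suppose at most 6 − j of them reach 31; then j values are ≤ 30 and the rest ≤ 45.
The total is then ≤ 30·j + 45·(6 − j) = 270 − 15j. For this to be ≥ 236 we need j ≤ 2, so at least 6 − 2 = 4 must reach 31.
Exactly 4 works: 4 values at 45 and 2 at 30 total 240; lower one of the high values by 4 (still ≥ 31) to hit 236.

4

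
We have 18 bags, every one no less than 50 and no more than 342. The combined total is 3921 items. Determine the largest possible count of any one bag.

342

Maximizing one value means minimizing the remaining 17.
The other 17 contribute at least 17 × 50 = 850, leaving at most 3921 − 850 = 3071.
But each bag is capped at 342, so the maximum is 342.
Achievable: one at 342 and the other 17 totalling 3579, which fits since 17 × 50 ≤ 3579 ≤ 17 × 342.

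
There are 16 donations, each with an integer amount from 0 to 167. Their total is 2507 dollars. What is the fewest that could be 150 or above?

7

Suppose at most 16 − j of them reach 150; then j values are ≤ 149 and the rest ≤ 167.
The total is then ≤ 149·j + 167·(16 − j) = 2672 − 18j. For this to be ≥ 2507 we need j ≤ 9, so at least 16 − 9 = 7 must reach 150.
Exactly 7 works: 7 values at 167 and 9 at 149 total 2510; lower one of the high values by 3 (still ≥ 150) to hit 2507.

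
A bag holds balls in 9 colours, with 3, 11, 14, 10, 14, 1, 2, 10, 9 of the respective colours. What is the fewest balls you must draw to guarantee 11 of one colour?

66

In the worst case you take as many as possible of each colour without reaching 11: 3 + 10 + 10 + 10 + 10 + 1 + 2 + 10 + 9 = 65.
The next one must give 11 of some colour, so 65 + 1 = 66.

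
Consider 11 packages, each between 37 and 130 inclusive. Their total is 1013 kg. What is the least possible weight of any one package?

Minimizing one value means maximizing the remaining 10.
The other 10 can take up 10 × 130 = 1300 ≥ 1013 − 37, so one package can sit at its floor of 37.
Achievable: one at 37 and the other 10 totalling 976, which fits since 10 × 37 ≤ 976 ≤ 10 × 130.

37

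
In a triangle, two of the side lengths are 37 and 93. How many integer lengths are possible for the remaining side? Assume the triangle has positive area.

73

The triangle inequality gives |37 − 93| < c < 37 + 93, i.e. 56 < c < 130.
So c can be any integer from 57 to 129: 73 values.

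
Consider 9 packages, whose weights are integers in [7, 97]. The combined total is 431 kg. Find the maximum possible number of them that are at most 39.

7

Each value at 39 or below falls at least 97 − 39 = 58 short of the ceiling 97.
The ceiling total is 9 × 97 = 873, and we need 431, so at most ⌊(873 − 431)/58⌋ = 7 can be that low.
k = 7 is achieved by 7 values at 39 and 2 at 97, total 467; lower one of the 97's by 36 (still > 39) to reach 431.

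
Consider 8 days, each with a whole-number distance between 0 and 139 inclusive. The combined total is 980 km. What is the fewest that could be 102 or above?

Each value short of 102 is at most 101, costing at least 139 − 101 = 38 against the maximum total of 1112.
We can afford to lose at most 1112 − 980 = 132, so at most ⌊132/38⌋ = 3 fall short, and at least 5 are ≥ 102.
Exactly 5 works: 5 values at 139 and 3 at 101 total 998; lower one of the high values by 18 (still ≥ 102) to hit 980.

5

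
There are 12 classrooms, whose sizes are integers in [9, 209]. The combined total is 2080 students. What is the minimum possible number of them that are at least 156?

Suppose at most 12 − j of them reach 156; then j values are ≤ 155 and the rest ≤ 209.
The total is then ≤ 155·j + 209·(12 − j) = 2508 − 54j. For this to be ≥ 2080 we need j ≤ 7, so at least 12 − 7 = 5 must reach 156.
Exactly 5 works: 5 values at 209 and 7 at 155 total 2130; lower one of the high values by 50 (still ≥ 156) to hit 2080.

5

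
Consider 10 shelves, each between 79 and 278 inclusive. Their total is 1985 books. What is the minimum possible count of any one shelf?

79

To make one shelf as small as possible, make the other 9 as large as possible.
The other 9 can take up 9 × 278 = 2502 ≥ 1985 − 79, so one shelf can sit at its floor of 79.
Achievable: one at 79 and the other 9 totalling 1906, which fits since 9 × 79 ≤ 1906 ≤ 9 × 278.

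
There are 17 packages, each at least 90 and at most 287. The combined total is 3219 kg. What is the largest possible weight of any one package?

287

To make one package as large as possible, make the other 16 as small as possible.
The other 16 contribute at least 16 × 90 = 1440, leaving at most 3219 − 1440 = 1779.
But each package is capped at 287, so the maximum is 287.
Achievable: one at 287 and the other 16 totalling 2932, which fits since 16 × 90 ≤ 2932 ≤ 16 × 287.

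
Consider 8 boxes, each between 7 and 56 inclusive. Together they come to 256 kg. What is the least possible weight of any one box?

7

Minimizing one value means maximizing the remaining 7.
The other 7 can take up 7 × 56 = 392 ≥ 256 − 7, so one box can sit at its floor of 7.
Achievable: one at 7 and the other 7 totalling 249, which fits since 7 × 7 ≤ 249 ≤ 7 × 56.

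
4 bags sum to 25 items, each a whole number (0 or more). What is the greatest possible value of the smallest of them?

The average is 25/4 < 7, so some value is ≤ 6.
Achievable: 3 of them at 6 and 1 at 7 total 25.

6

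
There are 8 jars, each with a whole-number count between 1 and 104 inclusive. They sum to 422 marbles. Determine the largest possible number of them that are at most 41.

Each value at 41 or below falls at least 104 − 41 = 63 short of the ceiling 104.
The ceiling total is 8 × 104 = 832, and we need 422, so at most ⌊(832 − 422)/63⌋ = 6 can be that low.
k = 6 is achieved by 6 values at 41 and 2 at 104, total 454; lower one of the 104's by 32 (still > 41) to reach 422.

6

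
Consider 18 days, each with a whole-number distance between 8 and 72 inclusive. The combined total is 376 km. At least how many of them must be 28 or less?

7

Each value above 28 is at least 29, contributing at least 29 − 8 = 21 above the floor 8.
The sum exceeds the floor total 144 by 232, so at most ⌊232/21⌋ = 11 exceed 28, and at least 7 are ≤ 28.
Exactly 7 works: 7 values at 8 and 11 at 29 total 375; raise one of the low values by 1 (still ≤ 28) to hit 376.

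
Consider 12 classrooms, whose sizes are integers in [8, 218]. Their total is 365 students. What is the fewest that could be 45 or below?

Each value above 45 is at least 46, contributing at least 46 − 8 = 38 above the floor 8.
The sum exceeds the floor total 96 by 269, so at most ⌊269/38⌋ = 7 exceed 45, and at least 5 are ≤ 45.
Exactly 5 works: 5 values at 8 and 7 at 46 total 362; raise one of the low values by 3 (still ≤ 45) to hit 365.

5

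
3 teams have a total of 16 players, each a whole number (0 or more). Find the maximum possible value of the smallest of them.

If every one of the 3 were at least 6, the total would be at least 3 × 6 = 18 > 16.
Equality holds with 2 values of 5 and 1 value of 6.

5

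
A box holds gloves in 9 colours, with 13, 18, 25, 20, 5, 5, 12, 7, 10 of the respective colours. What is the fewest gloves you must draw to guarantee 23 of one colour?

113

In the worst case you take as many as possible of each colour without reaching 23: 13 + 18 + 22 + 20 + 5 + 5 + 12 + 7 + 10 = 112.
The next one must give 23 of some colour, so 112 + 1 = 113.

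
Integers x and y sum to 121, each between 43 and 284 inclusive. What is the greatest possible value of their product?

With x + y fixed, xy peaks when the two are closest together.
Taking x = 60 and y = 61 (both in [43, 284]) gives xy = 3660.

3660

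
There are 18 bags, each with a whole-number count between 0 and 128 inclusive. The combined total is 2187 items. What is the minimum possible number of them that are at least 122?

2

Each value short of 122 is at most 121, costing at least 128 − 121 = 7 against the maximum total of 2304.
We can afford to lose at most 2304 − 2187 = 117, so at most ⌊117/7⌋ = 16 fall short, and at least 2 are ≥ 122.
Exactly 2 works: 2 values at 128 and 16 at 121 total 2192; lower one of the high values by 5 (still ≥ 122) to hit 2187.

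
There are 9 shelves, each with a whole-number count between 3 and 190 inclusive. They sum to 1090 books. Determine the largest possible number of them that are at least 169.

With k values at 169 or above and the rest at least 3, the sum is at least 27 + 166k.
Since the sum is 1090, we need 166k ≤ 1063, i.e. k ≤ 6.
k = 6 is achieved by 6 values at 169 and 3 at 3, total 1023; add 67 to one value (staying below 169) to reach 1090.

6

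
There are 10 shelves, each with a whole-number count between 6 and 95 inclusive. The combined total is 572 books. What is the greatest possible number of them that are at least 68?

8

With k values at 68 or above and the rest at least 6, the sum is at least 60 + 62k.
Since the sum is 572, we need 62k ≤ 512, i.e. k ≤ 8.
k = 8 is achieved by 8 values at 68 and 2 at 6, total 556; add 16 to one value (staying below 68) to reach 572.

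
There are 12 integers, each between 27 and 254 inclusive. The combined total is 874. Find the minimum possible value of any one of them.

27

Minimizing one value means maximizing the remaining 11.
The other 11 can take up 11 × 254 = 2794 ≥ 874 − 27, so one integer can sit at its floor of 27.
Achievable: one at 27 and the other 11 totalling 847, which fits since 11 × 27 ≤ 847 ≤ 11 × 254.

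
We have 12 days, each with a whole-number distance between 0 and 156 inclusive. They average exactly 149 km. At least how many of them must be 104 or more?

11

The total is 12 × 149 = 1788.
Suppose at most 12 − j of them reach 104; then j values are ≤ 103 and the rest ≤ 156.
The total is then ≤ 103·j + 156·(12 − j) = 1872 − 53j. For this to be ≥ 1788 we need j ≤ 1, so at least 12 − 1 = 11 must reach 104.
Exactly 11 works: 11 values at 156 and 1 at 103 total 1819; lower one of the high values by 31 (still ≥ 104) to hit 1788.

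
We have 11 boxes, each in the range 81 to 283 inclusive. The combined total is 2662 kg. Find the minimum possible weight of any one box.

To make one box as small as possible, make the other 10 as large as possible.
The other 10 can take up 10 × 283 = 2830 ≥ 2662 − 81, so one box can sit at its floor of 81.
Achievable: one at 81 and the other 10 totalling 2581, which fits since 10 × 81 ≤ 2581 ≤ 10 × 283.

81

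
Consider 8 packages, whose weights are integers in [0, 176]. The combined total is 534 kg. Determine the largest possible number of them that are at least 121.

With k values at 121 or above and the rest at least 0, the sum is at least 0 + 121k.
Since the sum is 534, we need 121k ≤ 534, i.e. k ≤ 4.
k = 4 is achieved by 4 values at 121 and 4 at 0, total 484; add 50 to one value (staying below 121) to reach 534.

4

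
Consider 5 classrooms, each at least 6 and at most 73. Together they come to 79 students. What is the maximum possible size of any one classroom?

To make one classroom as large as possible, make the other 4 as small as possible.
The other 4 contribute at least 4 × 6 = 24, leaving at most 79 − 24 = 55.
Since 55 ≤ 73, this is achievable: one at 55 and 4 at 6.

55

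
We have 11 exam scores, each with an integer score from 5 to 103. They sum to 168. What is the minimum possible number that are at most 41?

If only k of them are at most 41, the other 11 − k are at least 42, so the total is at least (11 − k)·42 + k·5.
This is ≤ 168, so (11 − k)·42 + 5k ≤ 168, which gives k ≥ 8.
Exactly 8 works: 8 values at 5 and 3 at 42 total 166; raise one of the low values by 2 (still ≤ 41) to hit 168.

8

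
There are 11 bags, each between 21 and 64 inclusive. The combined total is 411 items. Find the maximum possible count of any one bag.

64

Maximizing one value means minimizing the remaining 10.
The other 10 contribute at least 10 × 21 = 210, leaving at most 411 − 210 = 201.
But each bag is capped at 64, so the maximum is 64.
Achievable: one at 64 and the other 10 totalling 347, which fits since 10 × 21 ≤ 347 ≤ 10 × 64.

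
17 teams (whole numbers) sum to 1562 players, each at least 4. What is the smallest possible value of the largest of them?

92

If every one of the 17 were at most 91, the total would be at most 17 × 91 = 1547 < 1562.
Taking 2 copies of 91 and 15 copies of 92 gives exactly 1562, so 92 is attained.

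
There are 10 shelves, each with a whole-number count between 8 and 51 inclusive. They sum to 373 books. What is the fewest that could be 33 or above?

Each value short of 33 is at most 32, costing at least 51 − 32 = 19 against the maximum total of 510.
We can afford to lose at most 510 − 373 = 137, so at most ⌊137/19⌋ = 7 fall short, and at least 3 are ≥ 33.
Exactly 3 works: 3 values at 51 and 7 at 32 total 377; lower one of the high values by 4 (still ≥ 33) to hit 373.

3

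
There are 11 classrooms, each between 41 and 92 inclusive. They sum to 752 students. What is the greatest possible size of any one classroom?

92

To make one classroom as large as possible, make the other 10 as small as possible.
The other 10 contribute at least 10 × 41 = 410, leaving at most 752 − 410 = 342.
But each classroom is capped at 92, so the maximum is 92.
Achievable: one at 92 and the other 10 totalling 660, which fits since 10 × 41 ≤ 660 ≤ 10 × 92.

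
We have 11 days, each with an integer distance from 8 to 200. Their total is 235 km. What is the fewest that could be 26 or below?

If only k of them are at most 26, the other 11 − k are at least 27, so the total is at least (11 − k)·27 + k·8.
This is ≤ 235, so (11 − k)·27 + 8k ≤ 235, which gives k ≥ 4.
Exactly 4 works: 4 values at 8 and 7 at 27 total 221; raise one of the low values by 14 (still ≤ 26) to hit 235.

4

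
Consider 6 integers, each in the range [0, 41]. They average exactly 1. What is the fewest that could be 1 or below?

3

The total is 6 × 1 = 6.
Let j be the number exceeding 1. Then the total is ≥ 2·j + 0·(6 − j) = 0 + 2j.
So 2j ≤ 6 and j ≤ 3; hence at least 6 − 3 = 3 are ≤ 1.
Exactly 3 works: 3 values at 0 and 3 at 2 total 6.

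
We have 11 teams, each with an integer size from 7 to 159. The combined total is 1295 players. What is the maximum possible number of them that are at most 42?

3

Each value at 42 or below falls at least 159 − 42 = 117 short of the ceiling 159.
The ceiling total is 11 × 159 = 1749, and we need 1295, so at most ⌊(1749 − 1295)/117⌋ = 3 can be that low.
k = 3 is achieved by 3 values at 42 and 8 at 159, total 1398; lower one of the 159's by 103 (still > 42) to reach 1295.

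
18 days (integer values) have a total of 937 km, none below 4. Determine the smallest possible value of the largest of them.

53

The average is 937/18 > 52, so not all 18 can be 52 or less; the largest is ≥ 53.
Achievable: 1 of them at 53 and 17 at 52 total 937.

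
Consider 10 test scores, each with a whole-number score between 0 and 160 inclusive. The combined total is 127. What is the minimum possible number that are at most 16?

Each value above 16 is at least 17, contributing at least 17 − 0 = 17 above the floor 0.
The sum exceeds the floor total 0 by 127, so at most ⌊127/17⌋ = 7 exceed 16, and at least 3 are ≤ 16.
Exactly 3 works: 3 values at 0 and 7 at 17 total 119; raise one of the low values by 8 (still ≤ 16) to hit 127.

3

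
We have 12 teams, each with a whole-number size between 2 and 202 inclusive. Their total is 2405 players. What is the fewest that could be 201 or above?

3

Suppose at most 12 − j of them reach 201; then j values are ≤ 200 and the rest ≤ 202.
The total is then ≤ 200·j + 202·(12 − j) = 2424 − 2j. For this to be ≥ 2405 we need j ≤ 9, so at least 12 − 9 = 3 must reach 201.
Exactly 3 works: 3 values at 202 and 9 at 200 total 2406; lower one of the high values by 1 (still ≥ 201) to hit 2405.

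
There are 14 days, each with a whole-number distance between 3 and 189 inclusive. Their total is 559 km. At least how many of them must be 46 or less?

3

If only k of them are at most 46, the other 14 − k are at least 47, so the total is at least (14 − k)·47 + k·3.
This is ≤ 559, so (14 − k)·47 + 3k ≤ 559, which gives k ≥ 3.
Exactly 3 works: 3 values at 3 and 11 at 47 total 526; raise one of the low values by 33 (still ≤ 46) to hit 559.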